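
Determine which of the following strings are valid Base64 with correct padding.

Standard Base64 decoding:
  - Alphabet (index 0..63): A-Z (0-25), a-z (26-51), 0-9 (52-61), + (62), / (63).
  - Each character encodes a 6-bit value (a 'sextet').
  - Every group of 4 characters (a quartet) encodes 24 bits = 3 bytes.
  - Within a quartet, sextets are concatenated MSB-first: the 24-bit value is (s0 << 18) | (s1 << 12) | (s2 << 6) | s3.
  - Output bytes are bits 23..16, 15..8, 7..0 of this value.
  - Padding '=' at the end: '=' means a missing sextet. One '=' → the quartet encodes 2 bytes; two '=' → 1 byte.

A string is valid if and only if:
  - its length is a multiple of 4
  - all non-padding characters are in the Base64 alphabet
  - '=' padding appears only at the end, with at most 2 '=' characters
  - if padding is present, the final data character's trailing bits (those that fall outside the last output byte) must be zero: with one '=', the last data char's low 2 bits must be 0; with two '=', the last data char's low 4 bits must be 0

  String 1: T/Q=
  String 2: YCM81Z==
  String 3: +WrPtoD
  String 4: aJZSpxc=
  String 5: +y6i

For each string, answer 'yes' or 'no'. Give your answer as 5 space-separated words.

String 1: 'T/Q=' → valid
String 2: 'YCM81Z==' → invalid (bad trailing bits)
String 3: '+WrPtoD' → invalid (len=7 not mult of 4)
String 4: 'aJZSpxc=' → valid
String 5: '+y6i' → valid

Answer: yes no no yes yes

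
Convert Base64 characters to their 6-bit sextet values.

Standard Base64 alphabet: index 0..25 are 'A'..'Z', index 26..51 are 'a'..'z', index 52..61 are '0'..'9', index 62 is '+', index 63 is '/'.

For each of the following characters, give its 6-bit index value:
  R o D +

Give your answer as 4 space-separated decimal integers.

'R': A..Z range, ord('R') − ord('A') = 17
'o': a..z range, 26 + ord('o') − ord('a') = 40
'D': A..Z range, ord('D') − ord('A') = 3
'+': index 62

Answer: 17 40 3 62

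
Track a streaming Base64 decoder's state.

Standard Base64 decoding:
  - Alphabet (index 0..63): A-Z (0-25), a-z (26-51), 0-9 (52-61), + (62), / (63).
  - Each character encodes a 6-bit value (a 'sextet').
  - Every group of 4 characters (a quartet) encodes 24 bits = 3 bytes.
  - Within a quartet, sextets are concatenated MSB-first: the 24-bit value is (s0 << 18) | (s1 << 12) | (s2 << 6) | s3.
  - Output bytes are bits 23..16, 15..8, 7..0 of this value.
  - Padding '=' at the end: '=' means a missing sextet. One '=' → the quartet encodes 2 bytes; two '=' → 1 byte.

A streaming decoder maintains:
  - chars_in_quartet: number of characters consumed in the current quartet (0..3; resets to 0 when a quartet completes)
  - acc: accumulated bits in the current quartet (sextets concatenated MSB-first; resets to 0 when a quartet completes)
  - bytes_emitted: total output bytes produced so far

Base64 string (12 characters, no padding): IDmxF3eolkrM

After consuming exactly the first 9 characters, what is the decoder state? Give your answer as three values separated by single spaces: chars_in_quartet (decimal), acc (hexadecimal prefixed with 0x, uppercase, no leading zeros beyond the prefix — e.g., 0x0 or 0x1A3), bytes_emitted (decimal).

After char 0 ('I'=8): chars_in_quartet=1 acc=0x8 bytes_emitted=0
After char 1 ('D'=3): chars_in_quartet=2 acc=0x203 bytes_emitted=0
After char 2 ('m'=38): chars_in_quartet=3 acc=0x80E6 bytes_emitted=0
After char 3 ('x'=49): chars_in_quartet=4 acc=0x2039B1 -> emit 20 39 B1, reset; bytes_emitted=3
After char 4 ('F'=5): chars_in_quartet=1 acc=0x5 bytes_emitted=3
After char 5 ('3'=55): chars_in_quartet=2 acc=0x177 bytes_emitted=3
After char 6 ('e'=30): chars_in_quartet=3 acc=0x5DDE bytes_emitted=3
After char 7 ('o'=40): chars_in_quartet=4 acc=0x1777A8 -> emit 17 77 A8, reset; bytes_emitted=6
After char 8 ('l'=37): chars_in_quartet=1 acc=0x25 bytes_emitted=6

Answer: 1 0x25 6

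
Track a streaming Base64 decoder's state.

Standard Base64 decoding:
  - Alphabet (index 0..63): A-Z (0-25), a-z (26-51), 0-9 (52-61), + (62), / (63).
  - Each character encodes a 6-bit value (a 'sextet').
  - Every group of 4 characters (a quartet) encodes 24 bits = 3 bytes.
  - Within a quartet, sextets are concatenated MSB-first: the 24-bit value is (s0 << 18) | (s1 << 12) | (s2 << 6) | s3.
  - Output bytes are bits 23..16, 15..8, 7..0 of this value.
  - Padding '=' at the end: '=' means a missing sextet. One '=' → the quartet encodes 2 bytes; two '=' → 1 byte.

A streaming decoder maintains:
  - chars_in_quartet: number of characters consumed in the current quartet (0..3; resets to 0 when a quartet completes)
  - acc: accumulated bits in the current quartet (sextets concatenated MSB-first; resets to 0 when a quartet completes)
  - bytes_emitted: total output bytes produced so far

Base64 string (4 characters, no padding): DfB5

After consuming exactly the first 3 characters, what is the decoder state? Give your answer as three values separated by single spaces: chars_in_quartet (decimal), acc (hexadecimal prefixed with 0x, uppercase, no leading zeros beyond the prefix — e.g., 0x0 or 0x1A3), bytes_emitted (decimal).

After char 0 ('D'=3): chars_in_quartet=1 acc=0x3 bytes_emitted=0
After char 1 ('f'=31): chars_in_quartet=2 acc=0xDF bytes_emitted=0
After char 2 ('B'=1): chars_in_quartet=3 acc=0x37C1 bytes_emitted=0

Answer: 3 0x37C1 0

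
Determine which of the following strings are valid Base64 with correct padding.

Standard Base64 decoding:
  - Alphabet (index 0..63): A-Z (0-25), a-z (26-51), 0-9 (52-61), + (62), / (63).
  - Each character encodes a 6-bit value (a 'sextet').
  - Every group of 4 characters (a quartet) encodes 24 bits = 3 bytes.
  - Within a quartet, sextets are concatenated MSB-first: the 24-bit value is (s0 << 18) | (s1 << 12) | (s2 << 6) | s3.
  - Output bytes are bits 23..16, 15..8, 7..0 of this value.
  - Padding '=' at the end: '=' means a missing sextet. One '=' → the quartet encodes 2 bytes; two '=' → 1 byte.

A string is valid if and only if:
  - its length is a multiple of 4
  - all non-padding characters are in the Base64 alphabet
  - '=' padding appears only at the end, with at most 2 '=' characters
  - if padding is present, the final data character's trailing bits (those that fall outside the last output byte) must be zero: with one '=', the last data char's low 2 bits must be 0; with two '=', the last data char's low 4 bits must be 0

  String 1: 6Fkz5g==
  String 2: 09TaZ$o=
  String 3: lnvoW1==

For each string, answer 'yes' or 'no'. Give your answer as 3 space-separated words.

String 1: '6Fkz5g==' → valid
String 2: '09TaZ$o=' → invalid (bad char(s): ['$'])
String 3: 'lnvoW1==' → invalid (bad trailing bits)

Answer: yes no no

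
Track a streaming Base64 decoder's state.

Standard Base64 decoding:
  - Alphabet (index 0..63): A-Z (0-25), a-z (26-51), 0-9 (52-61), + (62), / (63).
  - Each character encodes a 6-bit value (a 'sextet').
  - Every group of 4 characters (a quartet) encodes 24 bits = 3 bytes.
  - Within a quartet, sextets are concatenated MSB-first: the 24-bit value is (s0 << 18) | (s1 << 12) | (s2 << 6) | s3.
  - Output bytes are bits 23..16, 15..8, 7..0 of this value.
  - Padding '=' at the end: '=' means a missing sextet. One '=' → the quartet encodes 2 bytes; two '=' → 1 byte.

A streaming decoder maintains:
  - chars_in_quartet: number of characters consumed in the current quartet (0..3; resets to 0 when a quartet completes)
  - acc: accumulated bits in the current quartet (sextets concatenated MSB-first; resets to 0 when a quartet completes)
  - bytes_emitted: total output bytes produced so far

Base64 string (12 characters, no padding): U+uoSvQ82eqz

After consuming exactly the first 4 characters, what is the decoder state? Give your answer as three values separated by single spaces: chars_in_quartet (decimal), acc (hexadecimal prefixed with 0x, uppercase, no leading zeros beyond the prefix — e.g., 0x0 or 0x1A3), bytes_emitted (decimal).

After char 0 ('U'=20): chars_in_quartet=1 acc=0x14 bytes_emitted=0
After char 1 ('+'=62): chars_in_quartet=2 acc=0x53E bytes_emitted=0
After char 2 ('u'=46): chars_in_quartet=3 acc=0x14FAE bytes_emitted=0
After char 3 ('o'=40): chars_in_quartet=4 acc=0x53EBA8 -> emit 53 EB A8, reset; bytes_emitted=3

Answer: 0 0x0 3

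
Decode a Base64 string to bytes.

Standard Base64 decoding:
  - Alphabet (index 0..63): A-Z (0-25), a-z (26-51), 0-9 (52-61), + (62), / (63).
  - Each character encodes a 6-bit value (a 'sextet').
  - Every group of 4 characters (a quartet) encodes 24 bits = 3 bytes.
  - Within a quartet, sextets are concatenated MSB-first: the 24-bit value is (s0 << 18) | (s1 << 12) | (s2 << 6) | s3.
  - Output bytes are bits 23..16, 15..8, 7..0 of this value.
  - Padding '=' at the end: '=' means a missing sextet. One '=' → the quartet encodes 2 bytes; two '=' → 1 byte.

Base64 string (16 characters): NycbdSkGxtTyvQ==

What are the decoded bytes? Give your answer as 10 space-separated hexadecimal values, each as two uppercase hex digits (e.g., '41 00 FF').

Answer: 37 27 1B 75 29 06 C6 D4 F2 BD

Derivation:
After char 0 ('N'=13): chars_in_quartet=1 acc=0xD bytes_emitted=0
After char 1 ('y'=50): chars_in_quartet=2 acc=0x372 bytes_emitted=0
After char 2 ('c'=28): chars_in_quartet=3 acc=0xDC9C bytes_emitted=0
After char 3 ('b'=27): chars_in_quartet=4 acc=0x37271B -> emit 37 27 1B, reset; bytes_emitted=3
After char 4 ('d'=29): chars_in_quartet=1 acc=0x1D bytes_emitted=3
After char 5 ('S'=18): chars_in_quartet=2 acc=0x752 bytes_emitted=3
After char 6 ('k'=36): chars_in_quartet=3 acc=0x1D4A4 bytes_emitted=3
After char 7 ('G'=6): chars_in_quartet=4 acc=0x752906 -> emit 75 29 06, reset; bytes_emitted=6
After char 8 ('x'=49): chars_in_quartet=1 acc=0x31 bytes_emitted=6
After char 9 ('t'=45): chars_in_quartet=2 acc=0xC6D bytes_emitted=6
After char 10 ('T'=19): chars_in_quartet=3 acc=0x31B53 bytes_emitted=6
After char 11 ('y'=50): chars_in_quartet=4 acc=0xC6D4F2 -> emit C6 D4 F2, reset; bytes_emitted=9
After char 12 ('v'=47): chars_in_quartet=1 acc=0x2F bytes_emitted=9
After char 13 ('Q'=16): chars_in_quartet=2 acc=0xBD0 bytes_emitted=9
Padding '==': partial quartet acc=0xBD0 -> emit BD; bytes_emitted=10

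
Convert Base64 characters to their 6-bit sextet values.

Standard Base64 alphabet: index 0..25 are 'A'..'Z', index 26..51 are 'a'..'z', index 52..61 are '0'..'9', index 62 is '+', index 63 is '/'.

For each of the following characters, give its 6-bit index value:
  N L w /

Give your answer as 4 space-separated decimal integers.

Answer: 13 11 48 63

Derivation:
'N': A..Z range, ord('N') − ord('A') = 13
'L': A..Z range, ord('L') − ord('A') = 11
'w': a..z range, 26 + ord('w') − ord('a') = 48
'/': index 63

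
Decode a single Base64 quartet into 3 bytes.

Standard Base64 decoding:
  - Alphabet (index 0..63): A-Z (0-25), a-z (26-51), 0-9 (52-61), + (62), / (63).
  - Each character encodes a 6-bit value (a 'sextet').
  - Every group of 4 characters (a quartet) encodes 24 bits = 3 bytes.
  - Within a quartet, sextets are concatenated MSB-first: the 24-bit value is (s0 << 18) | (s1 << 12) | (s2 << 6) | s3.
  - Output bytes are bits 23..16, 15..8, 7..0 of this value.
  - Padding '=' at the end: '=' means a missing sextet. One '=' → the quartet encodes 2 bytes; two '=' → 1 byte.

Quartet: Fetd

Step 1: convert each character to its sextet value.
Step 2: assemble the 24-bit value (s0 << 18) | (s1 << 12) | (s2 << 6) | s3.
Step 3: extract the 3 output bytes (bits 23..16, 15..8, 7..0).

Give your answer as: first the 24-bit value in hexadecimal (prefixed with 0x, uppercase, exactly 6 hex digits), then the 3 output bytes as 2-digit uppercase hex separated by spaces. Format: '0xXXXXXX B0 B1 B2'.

Answer: 0x15EB5D 15 EB 5D

Derivation:
Sextets: F=5, e=30, t=45, d=29
24-bit: (5<<18) | (30<<12) | (45<<6) | 29
      = 0x140000 | 0x01E000 | 0x000B40 | 0x00001D
      = 0x15EB5D
Bytes: (v>>16)&0xFF=15, (v>>8)&0xFF=EB, v&0xFF=5D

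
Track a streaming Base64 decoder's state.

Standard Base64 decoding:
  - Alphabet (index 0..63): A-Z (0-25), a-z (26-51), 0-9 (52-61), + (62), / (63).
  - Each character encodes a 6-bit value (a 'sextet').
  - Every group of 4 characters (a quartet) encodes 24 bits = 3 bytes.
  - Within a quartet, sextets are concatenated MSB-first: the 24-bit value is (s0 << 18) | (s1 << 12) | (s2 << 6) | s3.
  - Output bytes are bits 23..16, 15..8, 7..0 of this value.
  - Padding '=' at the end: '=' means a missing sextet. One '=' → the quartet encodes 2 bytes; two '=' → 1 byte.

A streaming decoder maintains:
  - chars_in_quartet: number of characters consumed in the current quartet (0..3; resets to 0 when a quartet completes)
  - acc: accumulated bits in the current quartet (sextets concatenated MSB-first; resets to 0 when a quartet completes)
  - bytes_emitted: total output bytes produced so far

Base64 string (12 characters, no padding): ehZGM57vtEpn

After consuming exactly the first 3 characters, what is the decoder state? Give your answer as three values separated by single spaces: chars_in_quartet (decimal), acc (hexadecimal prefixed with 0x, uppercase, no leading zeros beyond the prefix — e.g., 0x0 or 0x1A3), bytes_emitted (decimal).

After char 0 ('e'=30): chars_in_quartet=1 acc=0x1E bytes_emitted=0
After char 1 ('h'=33): chars_in_quartet=2 acc=0x7A1 bytes_emitted=0
After char 2 ('Z'=25): chars_in_quartet=3 acc=0x1E859 bytes_emitted=0

Answer: 3 0x1E859 0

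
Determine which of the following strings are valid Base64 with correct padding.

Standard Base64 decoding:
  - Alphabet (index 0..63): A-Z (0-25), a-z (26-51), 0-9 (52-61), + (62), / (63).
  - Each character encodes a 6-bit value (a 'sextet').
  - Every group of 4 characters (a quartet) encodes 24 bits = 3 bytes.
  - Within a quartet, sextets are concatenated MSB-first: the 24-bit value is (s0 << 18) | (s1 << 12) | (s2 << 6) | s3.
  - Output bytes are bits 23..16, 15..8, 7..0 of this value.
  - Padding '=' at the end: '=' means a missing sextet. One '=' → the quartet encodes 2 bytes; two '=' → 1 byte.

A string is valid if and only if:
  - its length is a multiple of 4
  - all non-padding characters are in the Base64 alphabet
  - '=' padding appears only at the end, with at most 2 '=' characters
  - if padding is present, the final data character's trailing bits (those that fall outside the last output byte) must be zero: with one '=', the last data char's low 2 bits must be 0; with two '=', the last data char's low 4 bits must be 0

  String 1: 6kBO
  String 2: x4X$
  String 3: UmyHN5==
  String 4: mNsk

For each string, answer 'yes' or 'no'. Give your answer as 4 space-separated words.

Answer: yes no no yes

Derivation:
String 1: '6kBO' → valid
String 2: 'x4X$' → invalid (bad char(s): ['$'])
String 3: 'UmyHN5==' → invalid (bad trailing bits)
String 4: 'mNsk' → valid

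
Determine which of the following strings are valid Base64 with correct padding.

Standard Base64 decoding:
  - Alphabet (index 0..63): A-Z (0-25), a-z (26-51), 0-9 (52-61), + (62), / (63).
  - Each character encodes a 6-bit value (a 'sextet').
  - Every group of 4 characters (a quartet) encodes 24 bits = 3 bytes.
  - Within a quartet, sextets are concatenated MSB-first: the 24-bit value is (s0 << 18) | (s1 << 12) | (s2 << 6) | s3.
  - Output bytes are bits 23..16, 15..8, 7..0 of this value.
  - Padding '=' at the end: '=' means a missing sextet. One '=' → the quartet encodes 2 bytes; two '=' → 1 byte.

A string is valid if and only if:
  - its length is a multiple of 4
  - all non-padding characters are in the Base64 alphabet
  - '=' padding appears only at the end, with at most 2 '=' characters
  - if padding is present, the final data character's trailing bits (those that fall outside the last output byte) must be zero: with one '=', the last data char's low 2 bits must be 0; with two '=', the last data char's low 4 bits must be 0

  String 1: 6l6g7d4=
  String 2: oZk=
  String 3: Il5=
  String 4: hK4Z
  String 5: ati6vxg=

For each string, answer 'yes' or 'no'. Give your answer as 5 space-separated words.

String 1: '6l6g7d4=' → valid
String 2: 'oZk=' → valid
String 3: 'Il5=' → invalid (bad trailing bits)
String 4: 'hK4Z' → valid
String 5: 'ati6vxg=' → valid

Answer: yes yes no yes yes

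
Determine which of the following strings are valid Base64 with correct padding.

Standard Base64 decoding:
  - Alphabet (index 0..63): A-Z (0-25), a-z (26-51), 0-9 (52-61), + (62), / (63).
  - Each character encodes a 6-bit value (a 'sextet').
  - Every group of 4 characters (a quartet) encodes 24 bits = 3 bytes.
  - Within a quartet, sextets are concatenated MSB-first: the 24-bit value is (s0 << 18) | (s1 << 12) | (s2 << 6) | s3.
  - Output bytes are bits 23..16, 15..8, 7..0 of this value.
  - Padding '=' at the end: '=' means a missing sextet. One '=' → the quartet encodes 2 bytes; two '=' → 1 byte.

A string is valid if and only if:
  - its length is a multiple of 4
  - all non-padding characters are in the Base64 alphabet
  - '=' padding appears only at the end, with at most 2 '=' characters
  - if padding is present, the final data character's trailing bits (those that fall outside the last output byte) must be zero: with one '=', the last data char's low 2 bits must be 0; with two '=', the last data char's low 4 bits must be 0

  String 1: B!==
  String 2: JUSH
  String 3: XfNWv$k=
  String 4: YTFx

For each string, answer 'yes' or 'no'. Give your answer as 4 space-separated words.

String 1: 'B!==' → invalid (bad char(s): ['!'])
String 2: 'JUSH' → valid
String 3: 'XfNWv$k=' → invalid (bad char(s): ['$'])
String 4: 'YTFx' → valid

Answer: no yes no yes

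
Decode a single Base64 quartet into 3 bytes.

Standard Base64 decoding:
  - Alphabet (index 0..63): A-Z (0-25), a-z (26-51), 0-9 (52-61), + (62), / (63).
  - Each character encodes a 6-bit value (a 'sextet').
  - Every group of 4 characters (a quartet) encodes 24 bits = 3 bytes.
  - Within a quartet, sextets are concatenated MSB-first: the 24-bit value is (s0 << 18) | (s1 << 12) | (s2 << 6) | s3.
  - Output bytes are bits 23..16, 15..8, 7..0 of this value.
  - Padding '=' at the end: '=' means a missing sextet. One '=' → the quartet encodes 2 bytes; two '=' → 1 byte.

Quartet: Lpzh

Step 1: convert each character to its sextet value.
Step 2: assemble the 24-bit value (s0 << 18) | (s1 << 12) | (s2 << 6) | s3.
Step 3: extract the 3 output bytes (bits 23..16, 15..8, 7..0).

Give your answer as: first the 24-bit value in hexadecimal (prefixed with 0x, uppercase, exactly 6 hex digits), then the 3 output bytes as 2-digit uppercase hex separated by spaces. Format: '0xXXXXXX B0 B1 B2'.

Sextets: L=11, p=41, z=51, h=33
24-bit: (11<<18) | (41<<12) | (51<<6) | 33
      = 0x2C0000 | 0x029000 | 0x000CC0 | 0x000021
      = 0x2E9CE1
Bytes: (v>>16)&0xFF=2E, (v>>8)&0xFF=9C, v&0xFF=E1

Answer: 0x2E9CE1 2E 9C E1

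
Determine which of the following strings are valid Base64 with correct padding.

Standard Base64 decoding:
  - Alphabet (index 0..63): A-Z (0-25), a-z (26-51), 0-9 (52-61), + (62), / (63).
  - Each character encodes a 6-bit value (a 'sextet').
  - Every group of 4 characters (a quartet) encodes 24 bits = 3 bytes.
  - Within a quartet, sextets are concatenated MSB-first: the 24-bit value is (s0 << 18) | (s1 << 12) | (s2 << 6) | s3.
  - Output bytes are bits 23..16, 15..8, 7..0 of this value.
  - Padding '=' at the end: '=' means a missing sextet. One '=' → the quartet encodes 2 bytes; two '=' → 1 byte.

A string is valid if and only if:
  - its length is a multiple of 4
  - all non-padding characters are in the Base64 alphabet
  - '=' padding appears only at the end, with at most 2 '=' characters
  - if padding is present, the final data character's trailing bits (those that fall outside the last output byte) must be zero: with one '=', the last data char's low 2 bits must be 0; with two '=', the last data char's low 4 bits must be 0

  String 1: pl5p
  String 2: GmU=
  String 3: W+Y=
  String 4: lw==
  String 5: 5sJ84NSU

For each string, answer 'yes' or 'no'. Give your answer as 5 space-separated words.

String 1: 'pl5p' → valid
String 2: 'GmU=' → valid
String 3: 'W+Y=' → valid
String 4: 'lw==' → valid
String 5: '5sJ84NSU' → valid

Answer: yes yes yes yes yes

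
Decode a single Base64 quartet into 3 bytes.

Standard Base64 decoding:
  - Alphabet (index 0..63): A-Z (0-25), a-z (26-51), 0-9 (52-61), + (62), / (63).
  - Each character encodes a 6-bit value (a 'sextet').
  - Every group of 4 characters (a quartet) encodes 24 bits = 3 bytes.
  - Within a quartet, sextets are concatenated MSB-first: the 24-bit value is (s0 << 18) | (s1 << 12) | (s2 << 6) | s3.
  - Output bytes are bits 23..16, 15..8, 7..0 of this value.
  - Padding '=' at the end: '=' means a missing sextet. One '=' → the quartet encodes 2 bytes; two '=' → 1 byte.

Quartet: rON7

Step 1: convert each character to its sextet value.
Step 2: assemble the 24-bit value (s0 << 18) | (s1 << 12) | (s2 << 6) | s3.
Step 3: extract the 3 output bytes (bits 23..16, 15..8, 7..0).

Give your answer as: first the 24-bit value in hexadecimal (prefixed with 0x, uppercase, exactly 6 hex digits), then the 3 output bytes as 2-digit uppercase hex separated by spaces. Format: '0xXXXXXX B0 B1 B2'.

Answer: 0xACE37B AC E3 7B

Derivation:
Sextets: r=43, O=14, N=13, 7=59
24-bit: (43<<18) | (14<<12) | (13<<6) | 59
      = 0xAC0000 | 0x00E000 | 0x000340 | 0x00003B
      = 0xACE37B
Bytes: (v>>16)&0xFF=AC, (v>>8)&0xFF=E3, v&0xFF=7B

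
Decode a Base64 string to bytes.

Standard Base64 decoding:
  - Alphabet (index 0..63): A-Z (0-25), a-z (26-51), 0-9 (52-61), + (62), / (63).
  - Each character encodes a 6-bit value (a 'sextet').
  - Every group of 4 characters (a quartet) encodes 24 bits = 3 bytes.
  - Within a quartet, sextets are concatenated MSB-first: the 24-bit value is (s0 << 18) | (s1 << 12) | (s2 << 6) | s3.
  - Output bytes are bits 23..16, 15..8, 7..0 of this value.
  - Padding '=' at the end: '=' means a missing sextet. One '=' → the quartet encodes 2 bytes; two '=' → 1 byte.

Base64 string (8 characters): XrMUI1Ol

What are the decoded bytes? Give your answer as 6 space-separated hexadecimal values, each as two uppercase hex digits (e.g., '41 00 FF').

Answer: 5E B3 14 23 53 A5

Derivation:
After char 0 ('X'=23): chars_in_quartet=1 acc=0x17 bytes_emitted=0
After char 1 ('r'=43): chars_in_quartet=2 acc=0x5EB bytes_emitted=0
After char 2 ('M'=12): chars_in_quartet=3 acc=0x17ACC bytes_emitted=0
After char 3 ('U'=20): chars_in_quartet=4 acc=0x5EB314 -> emit 5E B3 14, reset; bytes_emitted=3
After char 4 ('I'=8): chars_in_quartet=1 acc=0x8 bytes_emitted=3
After char 5 ('1'=53): chars_in_quartet=2 acc=0x235 bytes_emitted=3
After char 6 ('O'=14): chars_in_quartet=3 acc=0x8D4E bytes_emitted=3
After char 7 ('l'=37): chars_in_quartet=4 acc=0x2353A5 -> emit 23 53 A5, reset; bytes_emitted=6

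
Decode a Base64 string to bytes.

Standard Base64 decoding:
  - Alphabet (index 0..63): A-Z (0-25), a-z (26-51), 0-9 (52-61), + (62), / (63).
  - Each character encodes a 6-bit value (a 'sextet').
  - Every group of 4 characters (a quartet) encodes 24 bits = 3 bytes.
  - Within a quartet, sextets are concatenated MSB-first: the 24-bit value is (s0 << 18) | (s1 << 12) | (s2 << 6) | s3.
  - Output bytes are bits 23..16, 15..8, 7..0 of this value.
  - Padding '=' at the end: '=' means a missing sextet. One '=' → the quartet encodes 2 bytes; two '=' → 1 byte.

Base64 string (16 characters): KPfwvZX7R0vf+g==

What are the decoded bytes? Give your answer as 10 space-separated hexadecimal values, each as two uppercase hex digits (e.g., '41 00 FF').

Answer: 28 F7 F0 BD 95 FB 47 4B DF FA

Derivation:
After char 0 ('K'=10): chars_in_quartet=1 acc=0xA bytes_emitted=0
After char 1 ('P'=15): chars_in_quartet=2 acc=0x28F bytes_emitted=0
After char 2 ('f'=31): chars_in_quartet=3 acc=0xA3DF bytes_emitted=0
After char 3 ('w'=48): chars_in_quartet=4 acc=0x28F7F0 -> emit 28 F7 F0, reset; bytes_emitted=3
After char 4 ('v'=47): chars_in_quartet=1 acc=0x2F bytes_emitted=3
After char 5 ('Z'=25): chars_in_quartet=2 acc=0xBD9 bytes_emitted=3
After char 6 ('X'=23): chars_in_quartet=3 acc=0x2F657 bytes_emitted=3
After char 7 ('7'=59): chars_in_quartet=4 acc=0xBD95FB -> emit BD 95 FB, reset; bytes_emitted=6
After char 8 ('R'=17): chars_in_quartet=1 acc=0x11 bytes_emitted=6
After char 9 ('0'=52): chars_in_quartet=2 acc=0x474 bytes_emitted=6
After char 10 ('v'=47): chars_in_quartet=3 acc=0x11D2F bytes_emitted=6
After char 11 ('f'=31): chars_in_quartet=4 acc=0x474BDF -> emit 47 4B DF, reset; bytes_emitted=9
After char 12 ('+'=62): chars_in_quartet=1 acc=0x3E bytes_emitted=9
After char 13 ('g'=32): chars_in_quartet=2 acc=0xFA0 bytes_emitted=9
Padding '==': partial quartet acc=0xFA0 -> emit FA; bytes_emitted=10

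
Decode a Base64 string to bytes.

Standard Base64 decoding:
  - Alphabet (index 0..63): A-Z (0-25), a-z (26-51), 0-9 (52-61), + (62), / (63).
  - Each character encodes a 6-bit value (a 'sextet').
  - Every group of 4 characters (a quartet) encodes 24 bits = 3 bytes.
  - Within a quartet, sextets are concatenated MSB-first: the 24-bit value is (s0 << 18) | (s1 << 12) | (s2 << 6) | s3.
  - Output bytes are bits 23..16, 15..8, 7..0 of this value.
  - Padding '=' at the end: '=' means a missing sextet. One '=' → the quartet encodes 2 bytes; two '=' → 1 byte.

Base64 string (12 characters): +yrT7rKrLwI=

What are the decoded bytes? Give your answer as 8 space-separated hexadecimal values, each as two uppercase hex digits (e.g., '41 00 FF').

After char 0 ('+'=62): chars_in_quartet=1 acc=0x3E bytes_emitted=0
After char 1 ('y'=50): chars_in_quartet=2 acc=0xFB2 bytes_emitted=0
After char 2 ('r'=43): chars_in_quartet=3 acc=0x3ECAB bytes_emitted=0
After char 3 ('T'=19): chars_in_quartet=4 acc=0xFB2AD3 -> emit FB 2A D3, reset; bytes_emitted=3
After char 4 ('7'=59): chars_in_quartet=1 acc=0x3B bytes_emitted=3
After char 5 ('r'=43): chars_in_quartet=2 acc=0xEEB bytes_emitted=3
After char 6 ('K'=10): chars_in_quartet=3 acc=0x3BACA bytes_emitted=3
After char 7 ('r'=43): chars_in_quartet=4 acc=0xEEB2AB -> emit EE B2 AB, reset; bytes_emitted=6
After char 8 ('L'=11): chars_in_quartet=1 acc=0xB bytes_emitted=6
After char 9 ('w'=48): chars_in_quartet=2 acc=0x2F0 bytes_emitted=6
After char 10 ('I'=8): chars_in_quartet=3 acc=0xBC08 bytes_emitted=6
Padding '=': partial quartet acc=0xBC08 -> emit 2F 02; bytes_emitted=8

Answer: FB 2A D3 EE B2 AB 2F 02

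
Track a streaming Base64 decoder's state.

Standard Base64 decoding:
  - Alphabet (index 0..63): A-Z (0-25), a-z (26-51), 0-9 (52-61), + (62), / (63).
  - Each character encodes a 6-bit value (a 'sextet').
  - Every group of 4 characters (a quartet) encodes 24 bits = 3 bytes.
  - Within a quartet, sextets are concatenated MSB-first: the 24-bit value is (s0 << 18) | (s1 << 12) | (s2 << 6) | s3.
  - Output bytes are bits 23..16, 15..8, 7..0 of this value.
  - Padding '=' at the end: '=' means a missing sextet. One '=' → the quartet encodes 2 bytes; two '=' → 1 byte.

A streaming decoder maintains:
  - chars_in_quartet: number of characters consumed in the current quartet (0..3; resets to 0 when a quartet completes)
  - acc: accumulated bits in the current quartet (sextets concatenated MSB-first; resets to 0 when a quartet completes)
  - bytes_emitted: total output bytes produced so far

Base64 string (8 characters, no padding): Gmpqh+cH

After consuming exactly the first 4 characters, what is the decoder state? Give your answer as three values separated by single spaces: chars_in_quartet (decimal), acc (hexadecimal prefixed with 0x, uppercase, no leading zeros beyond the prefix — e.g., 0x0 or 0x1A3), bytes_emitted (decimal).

After char 0 ('G'=6): chars_in_quartet=1 acc=0x6 bytes_emitted=0
After char 1 ('m'=38): chars_in_quartet=2 acc=0x1A6 bytes_emitted=0
After char 2 ('p'=41): chars_in_quartet=3 acc=0x69A9 bytes_emitted=0
After char 3 ('q'=42): chars_in_quartet=4 acc=0x1A6A6A -> emit 1A 6A 6A, reset; bytes_emitted=3

Answer: 0 0x0 3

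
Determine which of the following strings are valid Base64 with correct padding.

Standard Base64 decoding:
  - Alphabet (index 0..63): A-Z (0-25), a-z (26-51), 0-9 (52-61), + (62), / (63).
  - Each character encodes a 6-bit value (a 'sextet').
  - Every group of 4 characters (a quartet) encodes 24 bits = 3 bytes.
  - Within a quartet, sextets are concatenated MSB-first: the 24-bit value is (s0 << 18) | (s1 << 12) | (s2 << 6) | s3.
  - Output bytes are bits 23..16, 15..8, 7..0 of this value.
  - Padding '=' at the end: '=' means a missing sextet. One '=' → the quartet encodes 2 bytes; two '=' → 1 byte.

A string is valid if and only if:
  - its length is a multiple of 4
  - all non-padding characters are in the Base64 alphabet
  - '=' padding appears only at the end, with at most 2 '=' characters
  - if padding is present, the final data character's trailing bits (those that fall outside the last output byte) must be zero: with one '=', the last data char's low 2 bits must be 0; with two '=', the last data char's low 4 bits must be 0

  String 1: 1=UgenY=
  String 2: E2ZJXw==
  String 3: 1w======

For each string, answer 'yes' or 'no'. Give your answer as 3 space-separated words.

Answer: no yes no

Derivation:
String 1: '1=UgenY=' → invalid (bad char(s): ['=']; '=' in middle)
String 2: 'E2ZJXw==' → valid
String 3: '1w======' → invalid (6 pad chars (max 2))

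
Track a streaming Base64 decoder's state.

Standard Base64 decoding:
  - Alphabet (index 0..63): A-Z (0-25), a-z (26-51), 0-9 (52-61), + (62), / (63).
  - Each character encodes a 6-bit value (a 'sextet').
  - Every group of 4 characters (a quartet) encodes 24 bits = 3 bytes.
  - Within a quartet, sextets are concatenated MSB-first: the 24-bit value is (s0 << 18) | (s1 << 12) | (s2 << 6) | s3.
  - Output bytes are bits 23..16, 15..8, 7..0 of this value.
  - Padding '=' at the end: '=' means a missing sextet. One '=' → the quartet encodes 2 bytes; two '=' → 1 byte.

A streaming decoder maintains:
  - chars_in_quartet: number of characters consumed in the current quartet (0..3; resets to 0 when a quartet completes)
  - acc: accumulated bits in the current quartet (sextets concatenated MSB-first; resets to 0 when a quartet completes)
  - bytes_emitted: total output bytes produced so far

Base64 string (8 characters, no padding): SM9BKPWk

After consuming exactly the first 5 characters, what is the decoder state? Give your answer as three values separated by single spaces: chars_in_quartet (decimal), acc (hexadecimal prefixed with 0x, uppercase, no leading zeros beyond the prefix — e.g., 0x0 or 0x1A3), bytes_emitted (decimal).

Answer: 1 0xA 3

Derivation:
After char 0 ('S'=18): chars_in_quartet=1 acc=0x12 bytes_emitted=0
After char 1 ('M'=12): chars_in_quartet=2 acc=0x48C bytes_emitted=0
After char 2 ('9'=61): chars_in_quartet=3 acc=0x1233D bytes_emitted=0
After char 3 ('B'=1): chars_in_quartet=4 acc=0x48CF41 -> emit 48 CF 41, reset; bytes_emitted=3
After char 4 ('K'=10): chars_in_quartet=1 acc=0xA bytes_emitted=3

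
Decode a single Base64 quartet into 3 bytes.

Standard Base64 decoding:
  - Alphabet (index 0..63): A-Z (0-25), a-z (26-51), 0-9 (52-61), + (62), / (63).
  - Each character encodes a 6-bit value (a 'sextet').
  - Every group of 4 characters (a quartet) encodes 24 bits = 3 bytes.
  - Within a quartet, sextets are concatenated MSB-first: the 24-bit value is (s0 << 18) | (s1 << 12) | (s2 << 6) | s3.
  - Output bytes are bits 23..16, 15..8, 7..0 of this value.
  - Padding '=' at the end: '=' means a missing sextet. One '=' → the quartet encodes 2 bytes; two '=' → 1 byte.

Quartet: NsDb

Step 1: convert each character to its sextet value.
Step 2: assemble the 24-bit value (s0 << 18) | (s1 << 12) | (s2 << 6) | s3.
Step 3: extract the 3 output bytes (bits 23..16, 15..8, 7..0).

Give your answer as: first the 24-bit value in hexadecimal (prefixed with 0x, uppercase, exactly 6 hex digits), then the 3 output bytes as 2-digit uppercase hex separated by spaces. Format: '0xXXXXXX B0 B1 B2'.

Answer: 0x36C0DB 36 C0 DB

Derivation:
Sextets: N=13, s=44, D=3, b=27
24-bit: (13<<18) | (44<<12) | (3<<6) | 27
      = 0x340000 | 0x02C000 | 0x0000C0 | 0x00001B
      = 0x36C0DB
Bytes: (v>>16)&0xFF=36, (v>>8)&0xFF=C0, v&0xFF=DB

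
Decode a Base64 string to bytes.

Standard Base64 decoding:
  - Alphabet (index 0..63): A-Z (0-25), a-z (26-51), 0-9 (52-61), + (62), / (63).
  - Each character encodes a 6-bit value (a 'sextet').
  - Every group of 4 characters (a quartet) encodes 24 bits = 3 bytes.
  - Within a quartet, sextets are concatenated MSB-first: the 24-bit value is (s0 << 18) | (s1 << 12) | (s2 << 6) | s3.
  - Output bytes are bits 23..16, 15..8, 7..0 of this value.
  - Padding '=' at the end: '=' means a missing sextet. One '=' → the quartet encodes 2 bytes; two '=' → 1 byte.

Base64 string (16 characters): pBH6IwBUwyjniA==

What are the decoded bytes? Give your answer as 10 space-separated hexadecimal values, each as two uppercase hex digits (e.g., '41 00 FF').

Answer: A4 11 FA 23 00 54 C3 28 E7 88

Derivation:
After char 0 ('p'=41): chars_in_quartet=1 acc=0x29 bytes_emitted=0
After char 1 ('B'=1): chars_in_quartet=2 acc=0xA41 bytes_emitted=0
After char 2 ('H'=7): chars_in_quartet=3 acc=0x29047 bytes_emitted=0
After char 3 ('6'=58): chars_in_quartet=4 acc=0xA411FA -> emit A4 11 FA, reset; bytes_emitted=3
After char 4 ('I'=8): chars_in_quartet=1 acc=0x8 bytes_emitted=3
After char 5 ('w'=48): chars_in_quartet=2 acc=0x230 bytes_emitted=3
After char 6 ('B'=1): chars_in_quartet=3 acc=0x8C01 bytes_emitted=3
After char 7 ('U'=20): chars_in_quartet=4 acc=0x230054 -> emit 23 00 54, reset; bytes_emitted=6
After char 8 ('w'=48): chars_in_quartet=1 acc=0x30 bytes_emitted=6
After char 9 ('y'=50): chars_in_quartet=2 acc=0xC32 bytes_emitted=6
After char 10 ('j'=35): chars_in_quartet=3 acc=0x30CA3 bytes_emitted=6
After char 11 ('n'=39): chars_in_quartet=4 acc=0xC328E7 -> emit C3 28 E7, reset; bytes_emitted=9
After char 12 ('i'=34): chars_in_quartet=1 acc=0x22 bytes_emitted=9
After char 13 ('A'=0): chars_in_quartet=2 acc=0x880 bytes_emitted=9
Padding '==': partial quartet acc=0x880 -> emit 88; bytes_emitted=10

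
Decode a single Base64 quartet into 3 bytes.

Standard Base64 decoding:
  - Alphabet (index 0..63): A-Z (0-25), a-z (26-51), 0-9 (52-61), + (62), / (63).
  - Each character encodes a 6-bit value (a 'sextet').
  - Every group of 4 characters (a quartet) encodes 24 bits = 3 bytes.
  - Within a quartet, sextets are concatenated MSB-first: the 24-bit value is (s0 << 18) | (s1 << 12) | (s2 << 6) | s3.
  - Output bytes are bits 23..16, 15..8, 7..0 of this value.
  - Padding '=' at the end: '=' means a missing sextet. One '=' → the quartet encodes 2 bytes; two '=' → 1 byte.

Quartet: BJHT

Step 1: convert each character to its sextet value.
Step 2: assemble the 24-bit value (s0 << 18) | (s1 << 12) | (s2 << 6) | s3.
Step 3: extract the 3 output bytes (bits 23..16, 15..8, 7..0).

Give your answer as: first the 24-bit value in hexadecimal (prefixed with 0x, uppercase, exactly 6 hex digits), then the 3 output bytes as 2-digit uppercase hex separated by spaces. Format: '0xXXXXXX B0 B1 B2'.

Answer: 0x0491D3 04 91 D3

Derivation:
Sextets: B=1, J=9, H=7, T=19
24-bit: (1<<18) | (9<<12) | (7<<6) | 19
      = 0x040000 | 0x009000 | 0x0001C0 | 0x000013
      = 0x0491D3
Bytes: (v>>16)&0xFF=04, (v>>8)&0xFF=91, v&0xFF=D3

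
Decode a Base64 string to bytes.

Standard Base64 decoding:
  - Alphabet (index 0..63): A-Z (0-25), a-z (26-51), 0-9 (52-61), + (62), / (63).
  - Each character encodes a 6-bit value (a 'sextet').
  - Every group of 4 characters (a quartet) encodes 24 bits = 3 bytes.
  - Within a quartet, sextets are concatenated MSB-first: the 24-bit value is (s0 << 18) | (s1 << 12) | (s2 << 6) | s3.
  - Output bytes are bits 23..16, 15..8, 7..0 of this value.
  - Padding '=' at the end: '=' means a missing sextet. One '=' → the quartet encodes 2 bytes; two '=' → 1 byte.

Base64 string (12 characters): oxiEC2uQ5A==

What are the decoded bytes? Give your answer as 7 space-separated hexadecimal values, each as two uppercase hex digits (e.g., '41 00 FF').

After char 0 ('o'=40): chars_in_quartet=1 acc=0x28 bytes_emitted=0
After char 1 ('x'=49): chars_in_quartet=2 acc=0xA31 bytes_emitted=0
After char 2 ('i'=34): chars_in_quartet=3 acc=0x28C62 bytes_emitted=0
After char 3 ('E'=4): chars_in_quartet=4 acc=0xA31884 -> emit A3 18 84, reset; bytes_emitted=3
After char 4 ('C'=2): chars_in_quartet=1 acc=0x2 bytes_emitted=3
After char 5 ('2'=54): chars_in_quartet=2 acc=0xB6 bytes_emitted=3
After char 6 ('u'=46): chars_in_quartet=3 acc=0x2DAE bytes_emitted=3
After char 7 ('Q'=16): chars_in_quartet=4 acc=0xB6B90 -> emit 0B 6B 90, reset; bytes_emitted=6
After char 8 ('5'=57): chars_in_quartet=1 acc=0x39 bytes_emitted=6
After char 9 ('A'=0): chars_in_quartet=2 acc=0xE40 bytes_emitted=6
Padding '==': partial quartet acc=0xE40 -> emit E4; bytes_emitted=7

Answer: A3 18 84 0B 6B 90 E4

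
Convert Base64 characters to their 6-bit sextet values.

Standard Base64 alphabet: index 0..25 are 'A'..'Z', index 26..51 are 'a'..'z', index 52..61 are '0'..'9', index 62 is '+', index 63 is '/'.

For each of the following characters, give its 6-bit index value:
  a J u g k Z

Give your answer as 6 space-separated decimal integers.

'a': a..z range, 26 + ord('a') − ord('a') = 26
'J': A..Z range, ord('J') − ord('A') = 9
'u': a..z range, 26 + ord('u') − ord('a') = 46
'g': a..z range, 26 + ord('g') − ord('a') = 32
'k': a..z range, 26 + ord('k') − ord('a') = 36
'Z': A..Z range, ord('Z') − ord('A') = 25

Answer: 26 9 46 32 36 25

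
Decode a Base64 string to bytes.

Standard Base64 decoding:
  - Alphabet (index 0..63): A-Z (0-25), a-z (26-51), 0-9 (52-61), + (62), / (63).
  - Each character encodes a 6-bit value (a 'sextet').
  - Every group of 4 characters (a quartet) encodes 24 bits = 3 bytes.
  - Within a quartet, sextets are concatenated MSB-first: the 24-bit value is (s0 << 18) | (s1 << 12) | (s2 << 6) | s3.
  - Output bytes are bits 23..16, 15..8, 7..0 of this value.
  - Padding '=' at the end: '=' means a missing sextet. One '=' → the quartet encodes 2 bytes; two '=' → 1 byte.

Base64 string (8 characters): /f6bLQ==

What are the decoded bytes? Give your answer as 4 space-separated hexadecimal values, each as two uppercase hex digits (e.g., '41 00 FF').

Answer: FD FE 9B 2D

Derivation:
After char 0 ('/'=63): chars_in_quartet=1 acc=0x3F bytes_emitted=0
After char 1 ('f'=31): chars_in_quartet=2 acc=0xFDF bytes_emitted=0
After char 2 ('6'=58): chars_in_quartet=3 acc=0x3F7FA bytes_emitted=0
After char 3 ('b'=27): chars_in_quartet=4 acc=0xFDFE9B -> emit FD FE 9B, reset; bytes_emitted=3
After char 4 ('L'=11): chars_in_quartet=1 acc=0xB bytes_emitted=3
After char 5 ('Q'=16): chars_in_quartet=2 acc=0x2D0 bytes_emitted=3
Padding '==': partial quartet acc=0x2D0 -> emit 2D; bytes_emitted=4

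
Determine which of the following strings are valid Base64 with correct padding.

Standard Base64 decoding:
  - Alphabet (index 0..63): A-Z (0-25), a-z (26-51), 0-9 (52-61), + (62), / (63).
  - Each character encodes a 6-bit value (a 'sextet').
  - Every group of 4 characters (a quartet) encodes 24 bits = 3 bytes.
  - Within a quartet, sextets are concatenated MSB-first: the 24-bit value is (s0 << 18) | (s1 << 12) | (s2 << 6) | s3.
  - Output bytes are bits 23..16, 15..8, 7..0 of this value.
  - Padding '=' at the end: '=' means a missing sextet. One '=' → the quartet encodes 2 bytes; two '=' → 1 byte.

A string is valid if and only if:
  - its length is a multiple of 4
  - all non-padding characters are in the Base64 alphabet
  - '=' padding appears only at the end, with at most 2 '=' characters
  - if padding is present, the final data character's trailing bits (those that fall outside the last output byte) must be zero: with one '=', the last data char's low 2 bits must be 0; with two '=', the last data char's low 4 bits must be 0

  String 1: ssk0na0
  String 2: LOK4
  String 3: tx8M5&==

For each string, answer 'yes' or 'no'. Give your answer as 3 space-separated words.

String 1: 'ssk0na0' → invalid (len=7 not mult of 4)
String 2: 'LOK4' → valid
String 3: 'tx8M5&==' → invalid (bad char(s): ['&'])

Answer: no yes no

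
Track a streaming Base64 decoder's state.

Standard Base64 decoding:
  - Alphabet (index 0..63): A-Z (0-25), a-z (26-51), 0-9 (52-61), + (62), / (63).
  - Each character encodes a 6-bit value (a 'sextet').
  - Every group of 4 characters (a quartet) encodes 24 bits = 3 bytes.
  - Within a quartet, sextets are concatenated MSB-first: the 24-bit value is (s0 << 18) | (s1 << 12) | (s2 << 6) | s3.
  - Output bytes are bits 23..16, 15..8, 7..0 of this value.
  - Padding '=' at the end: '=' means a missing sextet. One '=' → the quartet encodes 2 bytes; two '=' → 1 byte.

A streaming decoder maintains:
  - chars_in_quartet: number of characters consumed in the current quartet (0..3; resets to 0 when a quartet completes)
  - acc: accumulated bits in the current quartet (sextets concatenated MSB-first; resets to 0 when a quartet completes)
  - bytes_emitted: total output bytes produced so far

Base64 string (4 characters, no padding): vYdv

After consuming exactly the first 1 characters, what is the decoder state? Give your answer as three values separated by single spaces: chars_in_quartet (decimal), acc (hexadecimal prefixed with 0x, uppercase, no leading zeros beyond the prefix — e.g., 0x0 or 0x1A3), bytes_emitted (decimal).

Answer: 1 0x2F 0

Derivation:
After char 0 ('v'=47): chars_in_quartet=1 acc=0x2F bytes_emitted=0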